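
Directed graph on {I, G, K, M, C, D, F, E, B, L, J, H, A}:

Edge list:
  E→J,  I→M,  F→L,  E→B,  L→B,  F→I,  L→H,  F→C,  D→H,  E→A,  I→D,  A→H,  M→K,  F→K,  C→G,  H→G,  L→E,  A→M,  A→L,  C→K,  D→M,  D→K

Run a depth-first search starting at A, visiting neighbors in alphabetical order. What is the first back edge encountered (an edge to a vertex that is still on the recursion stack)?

DFS from A (visiting neighbors in alphabetical order); mark gray on enter, black on exit:
A gray
  H gray
    G gray
    G black
  H black
  L gray
    B gray
    B black
    E gray
      E→A: A is gray → back edge
First back edge: E → A.

E->A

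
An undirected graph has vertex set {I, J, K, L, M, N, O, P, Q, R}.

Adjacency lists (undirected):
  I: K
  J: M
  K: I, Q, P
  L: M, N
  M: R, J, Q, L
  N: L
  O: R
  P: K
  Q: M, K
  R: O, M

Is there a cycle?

DFS, tracking each vertex's parent; an edge to a visited non-parent vertex closes a cycle.
Start from J:
visit J (parent –)
  visit M (parent J)
    visit R (parent M)
      visit O (parent R)
        O–R: parent, skip
      R–M: parent, skip
    M–J: parent, skip
    visit Q (parent M)
      Q–M: parent, skip
      visit K (parent Q)
        visit I (parent K)
          I–K: parent, skip
        K–Q: parent, skip
        visit P (parent K)
          P–K: parent, skip
    visit L (parent M)
      L–M: parent, skip
      visit N (parent L)
        N–L: parent, skip
No non-parent visited neighbor found — the graph is a forest.

No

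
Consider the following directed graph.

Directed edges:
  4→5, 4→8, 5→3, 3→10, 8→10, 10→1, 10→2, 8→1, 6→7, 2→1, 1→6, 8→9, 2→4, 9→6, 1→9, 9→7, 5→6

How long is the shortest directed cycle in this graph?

For each vertex v, BFS finds the shortest path from v back to v.
The shortest such closed walk is 4 → 8 → 10 → 2 → 4, length 4.

4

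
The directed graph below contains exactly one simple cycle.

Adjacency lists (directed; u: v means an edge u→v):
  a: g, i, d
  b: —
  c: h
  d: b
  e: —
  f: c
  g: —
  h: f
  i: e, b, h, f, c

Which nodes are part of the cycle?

DFS with gray/black marking from f:
f gray
  c gray
    h gray
      h→f: f is gray → back edge
Back edge closes the cycle f → c → h → f; its vertices are {c, f, h}.

c, f, h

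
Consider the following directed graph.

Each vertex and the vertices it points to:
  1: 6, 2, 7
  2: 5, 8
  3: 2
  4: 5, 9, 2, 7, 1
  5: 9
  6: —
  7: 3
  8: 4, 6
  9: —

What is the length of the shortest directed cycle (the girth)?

3

For each vertex v, BFS finds the shortest path from v back to v.
The shortest such closed walk is 8 → 4 → 2 → 8, length 3.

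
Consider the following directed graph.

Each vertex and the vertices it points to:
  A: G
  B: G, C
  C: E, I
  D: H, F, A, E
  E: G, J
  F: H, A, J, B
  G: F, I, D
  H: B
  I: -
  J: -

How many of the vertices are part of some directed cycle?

8

A vertex is on a directed cycle iff it belongs to a strongly connected component of size ≥ 2 (or has a self-loop).
The vertices on cycles are {A, B, C, D, E, F, G, H} — 8 in total.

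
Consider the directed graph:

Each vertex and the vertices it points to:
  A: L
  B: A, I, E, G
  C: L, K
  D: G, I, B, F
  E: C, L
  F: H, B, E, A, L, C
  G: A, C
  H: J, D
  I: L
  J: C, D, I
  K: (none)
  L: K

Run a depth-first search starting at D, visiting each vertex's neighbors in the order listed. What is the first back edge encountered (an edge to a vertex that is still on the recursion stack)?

DFS from D (visiting each vertex's neighbors in the order listed); mark gray on enter, black on exit:
D gray
  G gray
    A gray
      L gray
        K gray
        K black
      L black
    A black
    C gray
      C→L: L black — skip
      C→K: K black — skip
    C black
  G black
  I gray
    I→L: L black — skip
  I black
  B gray
    B→A: A black — skip
    B→I: I black — skip
    E gray
      E→C: C black — skip
      E→L: L black — skip
    E black
    B→G: G black — skip
  B black
  F gray
    H gray
      J gray
        J→C: C black — skip
        J→D: D is gray → back edge
First back edge: J → D.

J→D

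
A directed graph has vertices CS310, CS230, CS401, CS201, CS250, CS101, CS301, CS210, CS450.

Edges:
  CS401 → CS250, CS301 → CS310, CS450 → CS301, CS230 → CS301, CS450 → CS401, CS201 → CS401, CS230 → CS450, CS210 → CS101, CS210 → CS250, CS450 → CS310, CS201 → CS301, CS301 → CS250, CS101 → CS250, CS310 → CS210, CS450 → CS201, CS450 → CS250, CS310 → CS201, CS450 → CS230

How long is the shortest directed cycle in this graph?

For each vertex v, BFS finds the shortest path from v back to v.
The shortest such closed walk is CS230 → CS450 → CS230, length 2.

2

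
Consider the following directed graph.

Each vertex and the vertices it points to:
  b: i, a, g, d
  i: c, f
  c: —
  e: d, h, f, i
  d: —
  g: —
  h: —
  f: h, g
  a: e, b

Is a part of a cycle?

Yes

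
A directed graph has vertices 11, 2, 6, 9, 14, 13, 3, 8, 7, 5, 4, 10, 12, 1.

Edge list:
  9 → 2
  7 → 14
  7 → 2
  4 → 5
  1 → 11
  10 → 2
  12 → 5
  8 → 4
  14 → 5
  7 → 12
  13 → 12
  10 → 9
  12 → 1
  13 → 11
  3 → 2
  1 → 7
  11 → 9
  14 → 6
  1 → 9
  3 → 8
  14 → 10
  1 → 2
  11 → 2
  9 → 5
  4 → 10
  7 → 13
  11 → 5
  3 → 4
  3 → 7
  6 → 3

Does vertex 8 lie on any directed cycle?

8 lies on a cycle iff there is a path from 8 back to itself.
Exploring from 8, it never reaches itself; equivalently, its strongly connected component is a singleton.

No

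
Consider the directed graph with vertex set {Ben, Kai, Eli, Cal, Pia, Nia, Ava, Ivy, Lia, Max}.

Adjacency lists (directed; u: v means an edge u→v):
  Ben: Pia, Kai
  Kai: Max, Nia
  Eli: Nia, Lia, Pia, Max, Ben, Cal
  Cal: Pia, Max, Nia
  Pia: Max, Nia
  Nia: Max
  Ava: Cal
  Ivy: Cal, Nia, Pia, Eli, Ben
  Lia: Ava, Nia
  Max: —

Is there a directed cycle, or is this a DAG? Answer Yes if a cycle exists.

DFS with white/gray/black marking, starting from Ivy:
Ivy gray
  Cal gray
    Pia gray
      Max gray
      Max black
      Nia gray
        Nia→Max: Max black — skip
      Nia black
    Pia black
    Cal→Max: Max black — skip
    Cal→Nia: Nia black — skip
  Cal black
  Ivy→Nia: Nia black — skip
  Ivy→Pia: Pia black — skip
  Eli gray
    Eli→Nia: Nia black — skip
    Lia gray
      Ava gray
        Ava→Cal: Cal black — skip
      Ava black
      Lia→Nia: Nia black — skip
    Lia black
    Eli→Pia: Pia black — skip
    Eli→Max: Max black — skip
    Ben gray
      Ben→Pia: Pia black — skip
      Kai gray
        Kai→Max: Max black — skip
        Kai→Nia: Nia black — skip
      Kai black
    Ben black
    Eli→Cal: Cal black — skip
  Eli black
  Ivy→Ben: Ben black — skip
Ivy black
Every edge goes to a white or black vertex — no back edge, so the graph is acyclic.

No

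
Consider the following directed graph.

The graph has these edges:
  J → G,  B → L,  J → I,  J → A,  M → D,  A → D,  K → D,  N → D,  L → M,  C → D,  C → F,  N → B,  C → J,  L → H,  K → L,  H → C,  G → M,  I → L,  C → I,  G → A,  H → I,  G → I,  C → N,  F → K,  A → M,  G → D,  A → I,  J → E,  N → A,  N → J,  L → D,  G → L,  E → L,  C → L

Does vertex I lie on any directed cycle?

Yes

I is on a cycle iff I can reach itself via ≥1 edge.
I → L → H → I — yes.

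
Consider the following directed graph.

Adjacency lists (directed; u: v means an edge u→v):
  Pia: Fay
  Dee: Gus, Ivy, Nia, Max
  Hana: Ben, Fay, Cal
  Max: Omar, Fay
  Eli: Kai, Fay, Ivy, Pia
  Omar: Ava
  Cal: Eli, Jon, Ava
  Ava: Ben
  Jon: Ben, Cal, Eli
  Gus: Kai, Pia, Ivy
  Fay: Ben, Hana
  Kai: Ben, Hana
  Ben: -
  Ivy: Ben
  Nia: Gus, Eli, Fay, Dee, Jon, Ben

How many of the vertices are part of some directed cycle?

A vertex is on a directed cycle iff it belongs to a strongly connected component of size ≥ 2 (or has a self-loop).
The vertices on cycles are {Cal, Dee, Eli, Fay, Jon, Kai, Nia, Pia, Hana} — 9 in total.

9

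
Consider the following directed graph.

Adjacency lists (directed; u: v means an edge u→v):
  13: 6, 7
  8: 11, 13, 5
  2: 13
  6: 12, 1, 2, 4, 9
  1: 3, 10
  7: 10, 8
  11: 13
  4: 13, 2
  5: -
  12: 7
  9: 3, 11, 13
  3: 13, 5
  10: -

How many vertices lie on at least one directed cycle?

A vertex is on a directed cycle iff it belongs to a strongly connected component of size ≥ 2 (or has a self-loop).
The vertices on cycles are {1, 2, 3, 4, 6, 7, 8, 9, 11, 12, 13} — 11 in total.

11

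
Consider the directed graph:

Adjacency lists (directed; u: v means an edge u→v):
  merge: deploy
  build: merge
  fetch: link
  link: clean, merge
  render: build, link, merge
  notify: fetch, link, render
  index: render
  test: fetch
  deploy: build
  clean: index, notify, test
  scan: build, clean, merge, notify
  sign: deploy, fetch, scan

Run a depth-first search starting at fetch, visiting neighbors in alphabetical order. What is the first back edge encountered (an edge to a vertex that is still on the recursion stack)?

deploy→build

DFS from fetch (visiting neighbors in alphabetical order); mark gray on enter, black on exit:
fetch gray
  link gray
    clean gray
      index gray
        render gray
          build gray
            merge gray
              deploy gray
                deploy→build: build is gray → back edge
First back edge: deploy → build.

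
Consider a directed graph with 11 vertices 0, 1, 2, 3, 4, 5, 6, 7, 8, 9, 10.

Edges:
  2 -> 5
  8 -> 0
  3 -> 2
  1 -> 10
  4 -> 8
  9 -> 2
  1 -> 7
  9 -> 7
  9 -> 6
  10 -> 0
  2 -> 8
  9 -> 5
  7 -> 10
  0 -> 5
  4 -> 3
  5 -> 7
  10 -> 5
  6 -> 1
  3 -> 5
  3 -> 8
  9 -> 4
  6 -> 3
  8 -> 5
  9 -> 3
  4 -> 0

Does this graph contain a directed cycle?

Yes

DFS with white/gray/black marking, starting from 1:
1 gray
  7 gray
    10 gray
      5 gray
        5→7: 7 is gray → back edge
Back edge found, so a cycle exists: 7 → 10 → 5 → 7.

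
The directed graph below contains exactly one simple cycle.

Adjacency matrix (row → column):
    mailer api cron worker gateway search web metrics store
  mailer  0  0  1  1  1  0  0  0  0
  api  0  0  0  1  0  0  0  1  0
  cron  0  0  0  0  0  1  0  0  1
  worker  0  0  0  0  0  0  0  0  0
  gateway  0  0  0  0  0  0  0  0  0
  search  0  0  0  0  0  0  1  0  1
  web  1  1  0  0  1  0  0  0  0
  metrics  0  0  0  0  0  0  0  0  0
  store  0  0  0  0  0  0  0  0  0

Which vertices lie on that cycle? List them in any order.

DFS with gray/black marking from web:
web gray
  mailer gray
    cron gray
      search gray
        search→web: web is gray → back edge
Back edge closes the cycle web → mailer → cron → search → web; its vertices are {web, cron, mailer, search}.

web, cron, mailer, search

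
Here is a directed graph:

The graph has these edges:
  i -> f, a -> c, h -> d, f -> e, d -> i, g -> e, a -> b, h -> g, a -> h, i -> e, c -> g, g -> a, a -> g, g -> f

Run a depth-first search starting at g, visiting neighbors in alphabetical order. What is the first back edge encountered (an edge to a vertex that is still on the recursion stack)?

c→g

DFS from g (visiting neighbors in alphabetical order); mark gray on enter, black on exit:
g gray
  a gray
    b gray
    b black
    c gray
      c→g: g is gray → back edge
First back edge: c → g.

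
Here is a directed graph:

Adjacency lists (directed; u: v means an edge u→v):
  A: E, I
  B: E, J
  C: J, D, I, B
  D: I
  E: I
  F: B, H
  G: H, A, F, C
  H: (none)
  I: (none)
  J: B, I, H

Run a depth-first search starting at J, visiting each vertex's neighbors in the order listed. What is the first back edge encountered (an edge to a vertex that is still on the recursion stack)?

B→J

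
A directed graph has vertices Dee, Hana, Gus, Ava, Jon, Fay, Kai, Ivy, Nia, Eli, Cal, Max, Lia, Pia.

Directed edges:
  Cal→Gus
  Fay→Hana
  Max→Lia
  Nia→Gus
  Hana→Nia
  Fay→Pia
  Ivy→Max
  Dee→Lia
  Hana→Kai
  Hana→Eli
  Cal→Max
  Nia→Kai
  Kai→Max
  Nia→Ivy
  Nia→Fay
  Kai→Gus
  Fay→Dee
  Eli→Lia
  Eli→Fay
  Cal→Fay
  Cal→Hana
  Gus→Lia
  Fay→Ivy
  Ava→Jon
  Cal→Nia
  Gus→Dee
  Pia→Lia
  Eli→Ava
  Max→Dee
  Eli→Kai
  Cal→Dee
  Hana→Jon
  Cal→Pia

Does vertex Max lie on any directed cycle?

Max lies on a cycle iff there is a path from Max back to itself.
Exploring from Max, it never reaches itself; equivalently, its strongly connected component is a singleton.

No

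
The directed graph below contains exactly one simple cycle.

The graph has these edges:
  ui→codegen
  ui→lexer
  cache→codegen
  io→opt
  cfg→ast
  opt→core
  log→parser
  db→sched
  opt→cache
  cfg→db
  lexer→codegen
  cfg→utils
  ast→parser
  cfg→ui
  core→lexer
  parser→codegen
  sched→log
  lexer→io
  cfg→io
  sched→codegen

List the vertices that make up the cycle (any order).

DFS with gray/black marking from io:
io gray
  opt gray
    cache gray
      codegen gray
      codegen black
    cache black
    core gray
      lexer gray
        lexer→codegen: codegen black — skip
        lexer→io: io is gray → back edge
Back edge closes the cycle io → opt → core → lexer → io; its vertices are {io, opt, core, lexer}.

io, opt, core, lexer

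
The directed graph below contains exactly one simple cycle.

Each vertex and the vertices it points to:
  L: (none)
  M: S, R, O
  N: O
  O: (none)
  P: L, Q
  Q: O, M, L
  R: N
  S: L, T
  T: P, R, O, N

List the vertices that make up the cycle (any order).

DFS with gray/black marking from Q:
Q gray
  O gray
  O black
  M gray
    S gray
      L gray
      L black
      T gray
        P gray
          P→L: L black — skip
          P→Q: Q is gray → back edge
Back edge closes the cycle Q → M → S → T → P → Q; its vertices are {M, P, Q, S, T}.

M, P, Q, S, T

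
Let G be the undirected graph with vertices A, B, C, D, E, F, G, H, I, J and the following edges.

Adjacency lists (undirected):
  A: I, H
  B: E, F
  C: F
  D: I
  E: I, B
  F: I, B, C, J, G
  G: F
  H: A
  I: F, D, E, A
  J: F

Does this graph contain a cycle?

Yes

DFS, tracking each vertex's parent; an edge to a visited non-parent vertex closes a cycle.
Start from J:
visit J (parent –)
  visit F (parent J)
    visit I (parent F)
      I–F: parent, skip
      visit D (parent I)
        D–I: parent, skip
      visit E (parent I)
        E–I: parent, skip
        visit B (parent E)
          B–E: parent, skip
          B–F: F visited and ≠ parent → cycle
Cycle: F – I – E – B – F.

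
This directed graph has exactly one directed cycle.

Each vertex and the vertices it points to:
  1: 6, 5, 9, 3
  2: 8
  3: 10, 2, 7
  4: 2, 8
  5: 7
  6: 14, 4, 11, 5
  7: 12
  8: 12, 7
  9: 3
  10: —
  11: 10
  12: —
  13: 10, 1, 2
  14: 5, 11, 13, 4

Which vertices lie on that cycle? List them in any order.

1, 6, 13, 14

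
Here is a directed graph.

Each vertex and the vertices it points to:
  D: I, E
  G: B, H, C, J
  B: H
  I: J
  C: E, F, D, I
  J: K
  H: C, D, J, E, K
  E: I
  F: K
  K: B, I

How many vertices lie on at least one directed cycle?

9

A vertex is on a directed cycle iff it belongs to a strongly connected component of size ≥ 2 (or has a self-loop).
The vertices on cycles are {B, C, D, E, F, H, I, J, K} — 9 in total.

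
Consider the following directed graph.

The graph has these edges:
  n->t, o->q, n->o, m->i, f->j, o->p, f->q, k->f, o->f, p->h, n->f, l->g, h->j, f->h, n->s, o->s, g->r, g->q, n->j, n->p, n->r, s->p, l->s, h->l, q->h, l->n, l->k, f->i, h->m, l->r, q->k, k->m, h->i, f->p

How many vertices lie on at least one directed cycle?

10

A vertex is on a directed cycle iff it belongs to a strongly connected component of size ≥ 2 (or has a self-loop).
The vertices on cycles are {f, g, h, k, l, n, o, p, q, s} — 10 in total.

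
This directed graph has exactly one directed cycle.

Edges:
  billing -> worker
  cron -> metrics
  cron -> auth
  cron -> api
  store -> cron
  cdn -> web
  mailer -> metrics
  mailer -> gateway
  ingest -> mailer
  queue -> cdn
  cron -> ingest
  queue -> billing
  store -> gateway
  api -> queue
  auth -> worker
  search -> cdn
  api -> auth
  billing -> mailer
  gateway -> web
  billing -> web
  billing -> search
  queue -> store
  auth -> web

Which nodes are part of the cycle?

DFS with gray/black marking from cron:
cron gray
  auth gray
    web gray
    web black
    worker gray
    worker black
  auth black
  ingest gray
    mailer gray
      metrics gray
      metrics black
      gateway gray
        gateway→web: web black — skip
      gateway black
    mailer black
  ingest black
  api gray
    queue gray
      billing gray
        billing→mailer: mailer black — skip
        billing→web: web black — skip
        search gray
          cdn gray
            cdn→web: web black — skip
          cdn black
        search black
        billing→worker: worker black — skip
      billing black
      queue→cdn: cdn black — skip
      store gray
        store→gateway: gateway black — skip
        store→cron: cron is gray → back edge
Back edge closes the cycle cron → api → queue → store → cron; its vertices are {api, cron, queue, store}.

api, cron, queue, store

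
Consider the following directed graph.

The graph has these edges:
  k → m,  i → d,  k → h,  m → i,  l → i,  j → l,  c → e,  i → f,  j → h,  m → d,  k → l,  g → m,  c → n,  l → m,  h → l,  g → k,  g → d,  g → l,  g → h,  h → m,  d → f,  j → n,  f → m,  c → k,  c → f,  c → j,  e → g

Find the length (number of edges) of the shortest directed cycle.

3

For each vertex v, BFS finds the shortest path from v back to v.
The shortest such closed walk is f → m → d → f, length 3.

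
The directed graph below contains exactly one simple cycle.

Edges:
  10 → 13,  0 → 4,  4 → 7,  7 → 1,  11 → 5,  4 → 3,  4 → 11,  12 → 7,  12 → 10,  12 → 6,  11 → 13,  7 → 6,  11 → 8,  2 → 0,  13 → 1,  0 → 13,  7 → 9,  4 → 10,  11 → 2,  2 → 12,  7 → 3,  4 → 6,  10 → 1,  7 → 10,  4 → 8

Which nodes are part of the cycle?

0, 2, 4, 11

DFS with gray/black marking from 2:
2 gray
  0 gray
    4 gray
      10 gray
        13 gray
          1 gray
          1 black
        13 black
        10→1: 1 black — skip
      10 black
      7 gray
        6 gray
        6 black
        7→1: 1 black — skip
        9 gray
        9 black
        3 gray
        3 black
        7→10: 10 black — skip
      7 black
      4→3: 3 black — skip
      8 gray
      8 black
      4→6: 6 black — skip
      11 gray
        11→2: 2 is gray → back edge
Back edge closes the cycle 2 → 0 → 4 → 11 → 2; its vertices are {0, 2, 4, 11}.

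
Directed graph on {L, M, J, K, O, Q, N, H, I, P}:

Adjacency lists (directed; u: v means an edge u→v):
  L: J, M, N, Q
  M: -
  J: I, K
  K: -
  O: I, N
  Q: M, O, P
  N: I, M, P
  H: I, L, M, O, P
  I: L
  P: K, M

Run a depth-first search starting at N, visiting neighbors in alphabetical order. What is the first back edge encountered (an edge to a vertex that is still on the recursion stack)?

J→I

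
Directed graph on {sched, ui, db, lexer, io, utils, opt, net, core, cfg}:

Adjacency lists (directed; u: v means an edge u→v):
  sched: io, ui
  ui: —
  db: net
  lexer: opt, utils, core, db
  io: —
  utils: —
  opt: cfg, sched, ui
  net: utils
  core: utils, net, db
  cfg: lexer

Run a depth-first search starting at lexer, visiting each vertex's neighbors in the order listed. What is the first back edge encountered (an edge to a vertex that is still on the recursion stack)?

DFS from lexer (visiting each vertex's neighbors in the order listed); mark gray on enter, black on exit:
lexer gray
  opt gray
    cfg gray
      cfg→lexer: lexer is gray → back edge
First back edge: cfg → lexer.

cfg->lexer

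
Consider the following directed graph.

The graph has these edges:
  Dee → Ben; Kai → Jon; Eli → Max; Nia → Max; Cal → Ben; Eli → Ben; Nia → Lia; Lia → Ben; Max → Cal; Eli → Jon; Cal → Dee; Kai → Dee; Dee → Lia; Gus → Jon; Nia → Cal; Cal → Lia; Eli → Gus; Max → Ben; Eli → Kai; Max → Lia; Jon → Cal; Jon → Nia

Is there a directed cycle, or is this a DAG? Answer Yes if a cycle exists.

DFS with white/gray/black marking, starting from Jon:
Jon gray
  Cal gray
    Dee gray
      Lia gray
        Ben gray
        Ben black
      Lia black
      Dee→Ben: Ben black — skip
    Dee black
    Cal→Lia: Lia black — skip
    Cal→Ben: Ben black — skip
  Cal black
  Nia gray
    Nia→Lia: Lia black — skip
    Nia→Cal: Cal black — skip
    Max gray
      Max→Ben: Ben black — skip
      Max→Cal: Cal black — skip
      Max→Lia: Lia black — skip
    Max black
  Nia black
Jon black
Kai gray
  Kai→Jon: Jon black — skip
  Kai→Dee: Dee black — skip
Kai black
Eli gray
  Gus gray
    Gus→Jon: Jon black — skip
  Gus black
  Eli→Kai: Kai black — skip
  Eli→Max: Max black — skip
  Eli→Jon: Jon black — skip
  Eli→Ben: Ben black — skip
Eli black
Every edge goes to a white or black vertex — no back edge, so the graph is acyclic.

No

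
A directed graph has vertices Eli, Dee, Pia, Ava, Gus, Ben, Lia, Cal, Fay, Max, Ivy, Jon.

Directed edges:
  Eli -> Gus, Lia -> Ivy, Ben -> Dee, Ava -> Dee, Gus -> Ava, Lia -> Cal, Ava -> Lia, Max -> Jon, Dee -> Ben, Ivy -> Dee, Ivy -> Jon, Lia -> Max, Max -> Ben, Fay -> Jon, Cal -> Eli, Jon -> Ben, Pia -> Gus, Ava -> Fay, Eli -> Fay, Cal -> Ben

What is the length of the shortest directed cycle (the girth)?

For each vertex v, BFS finds the shortest path from v back to v.
The shortest such closed walk is Dee → Ben → Dee, length 2.

2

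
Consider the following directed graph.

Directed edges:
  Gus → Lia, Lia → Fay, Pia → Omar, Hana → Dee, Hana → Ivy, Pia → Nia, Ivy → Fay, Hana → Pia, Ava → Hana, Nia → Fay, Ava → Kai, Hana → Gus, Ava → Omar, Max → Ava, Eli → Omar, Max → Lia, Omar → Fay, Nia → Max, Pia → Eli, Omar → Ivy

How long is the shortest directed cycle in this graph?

5

For each vertex v, BFS finds the shortest path from v back to v.
The shortest such closed walk is Max → Ava → Hana → Pia → Nia → Max, length 5.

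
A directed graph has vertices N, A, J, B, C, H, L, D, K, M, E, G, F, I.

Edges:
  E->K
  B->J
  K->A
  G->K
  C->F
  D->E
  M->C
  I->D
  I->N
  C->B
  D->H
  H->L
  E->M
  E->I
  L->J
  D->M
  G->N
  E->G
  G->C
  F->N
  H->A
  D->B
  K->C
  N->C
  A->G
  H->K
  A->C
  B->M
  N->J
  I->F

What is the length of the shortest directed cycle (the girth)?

3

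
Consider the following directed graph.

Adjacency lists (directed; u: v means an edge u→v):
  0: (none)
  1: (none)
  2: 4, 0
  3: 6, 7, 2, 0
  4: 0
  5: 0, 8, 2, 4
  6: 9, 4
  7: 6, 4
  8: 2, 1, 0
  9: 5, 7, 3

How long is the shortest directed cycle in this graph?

3

For each vertex v, BFS finds the shortest path from v back to v.
The shortest such closed walk is 6 → 9 → 3 → 6, length 3.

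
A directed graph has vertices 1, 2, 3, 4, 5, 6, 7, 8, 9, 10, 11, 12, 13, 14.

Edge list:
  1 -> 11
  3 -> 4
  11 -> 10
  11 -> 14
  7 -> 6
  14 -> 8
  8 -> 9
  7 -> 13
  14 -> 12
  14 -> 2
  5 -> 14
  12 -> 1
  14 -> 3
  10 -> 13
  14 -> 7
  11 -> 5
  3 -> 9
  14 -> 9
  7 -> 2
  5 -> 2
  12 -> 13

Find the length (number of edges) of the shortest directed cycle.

For each vertex v, BFS finds the shortest path from v back to v.
The shortest such closed walk is 11 → 14 → 12 → 1 → 11, length 4.

4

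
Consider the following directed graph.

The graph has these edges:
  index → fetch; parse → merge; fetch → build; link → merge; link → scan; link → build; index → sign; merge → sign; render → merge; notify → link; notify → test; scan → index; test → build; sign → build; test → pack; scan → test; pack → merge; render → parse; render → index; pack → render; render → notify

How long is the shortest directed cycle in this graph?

4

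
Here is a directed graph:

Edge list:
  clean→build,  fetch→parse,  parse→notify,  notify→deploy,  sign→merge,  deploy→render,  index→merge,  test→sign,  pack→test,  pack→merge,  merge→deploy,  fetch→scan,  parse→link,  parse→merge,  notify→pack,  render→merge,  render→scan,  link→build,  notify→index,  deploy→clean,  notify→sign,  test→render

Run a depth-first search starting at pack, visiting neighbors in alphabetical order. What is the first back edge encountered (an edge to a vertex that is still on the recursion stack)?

render->merge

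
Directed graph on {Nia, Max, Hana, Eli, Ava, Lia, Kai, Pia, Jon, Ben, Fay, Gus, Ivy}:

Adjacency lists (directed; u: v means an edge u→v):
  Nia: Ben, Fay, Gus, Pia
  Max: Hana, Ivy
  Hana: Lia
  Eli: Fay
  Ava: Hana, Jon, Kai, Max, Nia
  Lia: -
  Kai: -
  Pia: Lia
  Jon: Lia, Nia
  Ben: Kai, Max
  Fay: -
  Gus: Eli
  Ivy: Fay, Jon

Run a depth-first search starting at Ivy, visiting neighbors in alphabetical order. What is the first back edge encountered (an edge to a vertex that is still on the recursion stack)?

Max→Ivy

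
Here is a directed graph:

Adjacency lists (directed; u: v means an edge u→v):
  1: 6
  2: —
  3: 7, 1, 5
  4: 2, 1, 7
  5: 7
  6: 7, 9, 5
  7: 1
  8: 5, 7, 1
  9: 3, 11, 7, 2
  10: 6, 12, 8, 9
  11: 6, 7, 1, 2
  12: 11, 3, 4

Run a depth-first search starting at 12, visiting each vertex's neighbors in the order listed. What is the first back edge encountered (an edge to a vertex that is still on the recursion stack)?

DFS from 12 (visiting each vertex's neighbors in the order listed); mark gray on enter, black on exit:
12 gray
  11 gray
    6 gray
      7 gray
        1 gray
          1→6: 6 is gray → back edge
First back edge: 1 → 6.

1->6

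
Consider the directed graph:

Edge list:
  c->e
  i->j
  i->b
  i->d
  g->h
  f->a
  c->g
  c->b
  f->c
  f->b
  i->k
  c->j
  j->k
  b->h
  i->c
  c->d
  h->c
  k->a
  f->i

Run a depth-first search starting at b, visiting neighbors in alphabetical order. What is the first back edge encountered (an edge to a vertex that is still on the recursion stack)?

c→b

DFS from b (visiting neighbors in alphabetical order); mark gray on enter, black on exit:
b gray
  h gray
    c gray
      c→b: b is gray → back edge
First back edge: c → b.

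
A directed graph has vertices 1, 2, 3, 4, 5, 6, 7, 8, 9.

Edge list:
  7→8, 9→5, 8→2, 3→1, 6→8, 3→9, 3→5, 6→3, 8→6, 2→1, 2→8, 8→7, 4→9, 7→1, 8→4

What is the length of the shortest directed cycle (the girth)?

For each vertex v, BFS finds the shortest path from v back to v.
The shortest such closed walk is 8 → 7 → 8, length 2.

2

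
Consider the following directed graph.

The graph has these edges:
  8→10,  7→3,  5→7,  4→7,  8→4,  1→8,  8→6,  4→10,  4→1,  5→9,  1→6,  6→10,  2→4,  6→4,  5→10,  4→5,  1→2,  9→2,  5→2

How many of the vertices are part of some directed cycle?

A vertex is on a directed cycle iff it belongs to a strongly connected component of size ≥ 2 (or has a self-loop).
The vertices on cycles are {1, 2, 4, 5, 6, 8, 9} — 7 in total.

7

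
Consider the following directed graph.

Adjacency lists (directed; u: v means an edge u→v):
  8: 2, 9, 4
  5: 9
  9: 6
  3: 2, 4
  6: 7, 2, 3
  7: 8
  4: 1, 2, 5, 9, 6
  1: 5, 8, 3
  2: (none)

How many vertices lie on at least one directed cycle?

8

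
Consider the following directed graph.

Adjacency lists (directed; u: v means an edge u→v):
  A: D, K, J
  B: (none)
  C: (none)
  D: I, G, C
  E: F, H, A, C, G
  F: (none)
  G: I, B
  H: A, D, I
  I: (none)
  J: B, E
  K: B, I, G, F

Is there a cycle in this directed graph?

Yes

DFS with white/gray/black marking, starting from E:
E gray
  F gray
  F black
  H gray
    A gray
      D gray
        I gray
        I black
        G gray
          G→I: I black — skip
          B gray
          B black
        G black
        C gray
        C black
      D black
      K gray
        K→B: B black — skip
        K→I: I black — skip
        K→G: G black — skip
        K→F: F black — skip
      K black
      J gray
        J→B: B black — skip
        J→E: E is gray → back edge
Back edge found, so a cycle exists: E → H → A → J → E.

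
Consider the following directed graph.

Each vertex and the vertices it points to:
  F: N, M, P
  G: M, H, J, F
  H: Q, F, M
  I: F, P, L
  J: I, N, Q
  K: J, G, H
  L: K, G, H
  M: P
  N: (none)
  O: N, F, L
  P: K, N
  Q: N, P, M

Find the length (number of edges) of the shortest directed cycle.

4

For each vertex v, BFS finds the shortest path from v back to v.
The shortest such closed walk is L → G → J → I → L, length 4.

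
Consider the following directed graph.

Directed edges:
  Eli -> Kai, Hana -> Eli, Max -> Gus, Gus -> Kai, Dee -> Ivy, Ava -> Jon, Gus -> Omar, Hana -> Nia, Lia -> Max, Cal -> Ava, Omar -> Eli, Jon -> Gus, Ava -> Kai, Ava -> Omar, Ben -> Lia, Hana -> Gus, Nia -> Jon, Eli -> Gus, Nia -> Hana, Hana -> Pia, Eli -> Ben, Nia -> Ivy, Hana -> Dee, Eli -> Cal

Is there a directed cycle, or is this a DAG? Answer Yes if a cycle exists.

Yes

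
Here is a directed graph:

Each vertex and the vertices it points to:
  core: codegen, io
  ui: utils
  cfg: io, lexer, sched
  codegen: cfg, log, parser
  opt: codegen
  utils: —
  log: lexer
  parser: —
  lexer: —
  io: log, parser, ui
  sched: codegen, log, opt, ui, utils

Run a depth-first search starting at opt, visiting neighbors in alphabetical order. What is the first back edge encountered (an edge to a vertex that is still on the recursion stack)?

DFS from opt (visiting neighbors in alphabetical order); mark gray on enter, black on exit:
opt gray
  codegen gray
    cfg gray
      io gray
        log gray
          lexer gray
          lexer black
        log black
        parser gray
        parser black
        ui gray
          utils gray
          utils black
        ui black
      io black
      cfg→lexer: lexer black — skip
      sched gray
        sched→codegen: codegen is gray → back edge
First back edge: sched → codegen.

sched→codegen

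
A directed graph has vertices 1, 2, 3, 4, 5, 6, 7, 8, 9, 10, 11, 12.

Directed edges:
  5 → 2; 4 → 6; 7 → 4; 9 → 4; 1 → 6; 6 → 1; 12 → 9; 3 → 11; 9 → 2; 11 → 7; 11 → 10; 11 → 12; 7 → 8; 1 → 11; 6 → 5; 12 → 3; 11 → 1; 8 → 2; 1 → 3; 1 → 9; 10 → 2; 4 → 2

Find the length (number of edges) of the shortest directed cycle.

2

For each vertex v, BFS finds the shortest path from v back to v.
The shortest such closed walk is 6 → 1 → 6, length 2.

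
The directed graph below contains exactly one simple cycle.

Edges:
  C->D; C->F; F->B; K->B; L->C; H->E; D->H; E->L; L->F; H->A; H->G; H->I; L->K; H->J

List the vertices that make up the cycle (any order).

C, D, E, H, L

DFS with gray/black marking from D:
D gray
  H gray
    A gray
    A black
    G gray
    G black
    E gray
      L gray
        C gray
          F gray
            B gray
            B black
          F black
          C→D: D is gray → back edge
Back edge closes the cycle D → H → E → L → C → D; its vertices are {C, D, E, H, L}.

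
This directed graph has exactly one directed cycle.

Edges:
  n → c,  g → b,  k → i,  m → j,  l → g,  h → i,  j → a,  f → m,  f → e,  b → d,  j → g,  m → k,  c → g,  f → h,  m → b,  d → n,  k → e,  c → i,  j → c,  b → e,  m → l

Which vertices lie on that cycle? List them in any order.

b, c, d, g, n

DFS with gray/black marking from b:
b gray
  e gray
  e black
  d gray
    n gray
      c gray
        g gray
          g→b: b is gray → back edge
Back edge closes the cycle b → d → n → c → g → b; its vertices are {b, c, d, g, n}.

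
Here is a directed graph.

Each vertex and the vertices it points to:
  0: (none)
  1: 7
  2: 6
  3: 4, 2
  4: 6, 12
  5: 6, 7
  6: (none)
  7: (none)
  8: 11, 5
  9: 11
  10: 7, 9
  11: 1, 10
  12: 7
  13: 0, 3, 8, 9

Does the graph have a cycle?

Yes

DFS with white/gray/black marking, starting from 4:
4 gray
  6 gray
  6 black
  12 gray
    7 gray
    7 black
  12 black
4 black
0 gray
0 black
1 gray
  1→7: 7 black — skip
1 black
2 gray
  2→6: 6 black — skip
2 black
3 gray
  3→4: 4 black — skip
  3→2: 2 black — skip
3 black
5 gray
  5→6: 6 black — skip
  5→7: 7 black — skip
5 black
8 gray
  11 gray
    11→1: 1 black — skip
    10 gray
      10→7: 7 black — skip
      9 gray
        9→11: 11 is gray → back edge
Back edge found, so a cycle exists: 11 → 10 → 9 → 11.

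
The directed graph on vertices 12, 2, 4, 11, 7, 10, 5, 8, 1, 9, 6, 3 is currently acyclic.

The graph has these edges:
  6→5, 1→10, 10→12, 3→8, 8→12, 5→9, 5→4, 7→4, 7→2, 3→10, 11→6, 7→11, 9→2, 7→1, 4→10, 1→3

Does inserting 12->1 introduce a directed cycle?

Yes

Adding 12→1 creates a cycle iff 1 can already reach 12.
Path from 1: 1 → 10 → 12.
So 1 → … → 12 → 1 is a cycle.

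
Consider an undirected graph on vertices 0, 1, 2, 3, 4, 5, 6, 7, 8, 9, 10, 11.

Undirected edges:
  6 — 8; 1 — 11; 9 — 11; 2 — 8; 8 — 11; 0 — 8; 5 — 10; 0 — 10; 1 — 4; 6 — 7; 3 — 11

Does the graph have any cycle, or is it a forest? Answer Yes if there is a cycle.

No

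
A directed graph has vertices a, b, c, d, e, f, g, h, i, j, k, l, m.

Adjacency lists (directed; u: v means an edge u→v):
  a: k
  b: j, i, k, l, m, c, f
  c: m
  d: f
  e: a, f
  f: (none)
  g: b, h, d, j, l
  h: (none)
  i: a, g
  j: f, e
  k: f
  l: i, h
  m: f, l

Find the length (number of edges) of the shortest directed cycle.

3

For each vertex v, BFS finds the shortest path from v back to v.
The shortest such closed walk is i → g → b → i, length 3.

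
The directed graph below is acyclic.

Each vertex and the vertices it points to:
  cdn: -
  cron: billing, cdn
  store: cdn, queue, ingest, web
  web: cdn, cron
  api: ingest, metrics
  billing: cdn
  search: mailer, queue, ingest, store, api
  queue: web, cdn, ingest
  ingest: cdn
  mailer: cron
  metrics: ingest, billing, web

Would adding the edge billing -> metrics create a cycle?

Yes

Adding billing→metrics creates a cycle iff metrics can already reach billing.
Path from metrics: metrics → billing.
So metrics → … → billing → metrics is a cycle.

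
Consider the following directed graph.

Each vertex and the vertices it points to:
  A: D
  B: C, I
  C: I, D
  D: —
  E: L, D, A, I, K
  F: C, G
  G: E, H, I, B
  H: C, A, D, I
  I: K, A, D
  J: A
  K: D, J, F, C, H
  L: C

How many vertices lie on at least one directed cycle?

9

A vertex is on a directed cycle iff it belongs to a strongly connected component of size ≥ 2 (or has a self-loop).
The vertices on cycles are {B, C, E, F, G, H, I, K, L} — 9 in total.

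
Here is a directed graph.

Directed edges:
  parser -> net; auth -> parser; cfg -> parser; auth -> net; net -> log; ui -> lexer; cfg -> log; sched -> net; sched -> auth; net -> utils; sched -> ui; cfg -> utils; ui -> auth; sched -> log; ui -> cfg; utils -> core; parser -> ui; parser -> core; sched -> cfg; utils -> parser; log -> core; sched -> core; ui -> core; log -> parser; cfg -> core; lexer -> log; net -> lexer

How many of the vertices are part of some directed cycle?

8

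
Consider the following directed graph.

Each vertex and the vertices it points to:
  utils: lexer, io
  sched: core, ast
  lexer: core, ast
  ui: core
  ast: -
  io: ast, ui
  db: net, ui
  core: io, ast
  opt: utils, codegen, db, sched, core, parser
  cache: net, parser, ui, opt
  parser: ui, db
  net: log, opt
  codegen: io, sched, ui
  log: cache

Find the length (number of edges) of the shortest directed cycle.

For each vertex v, BFS finds the shortest path from v back to v.
The shortest such closed walk is net → opt → db → net, length 3.

3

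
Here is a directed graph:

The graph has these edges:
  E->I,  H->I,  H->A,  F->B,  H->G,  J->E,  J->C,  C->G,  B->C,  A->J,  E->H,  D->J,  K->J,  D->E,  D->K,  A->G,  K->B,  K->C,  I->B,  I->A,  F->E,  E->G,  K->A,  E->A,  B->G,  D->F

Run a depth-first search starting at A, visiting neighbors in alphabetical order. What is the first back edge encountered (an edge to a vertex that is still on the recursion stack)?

DFS from A (visiting neighbors in alphabetical order); mark gray on enter, black on exit:
A gray
  G gray
  G black
  J gray
    C gray
      C→G: G black — skip
    C black
    E gray
      E→A: A is gray → back edge
First back edge: E → A.

E->A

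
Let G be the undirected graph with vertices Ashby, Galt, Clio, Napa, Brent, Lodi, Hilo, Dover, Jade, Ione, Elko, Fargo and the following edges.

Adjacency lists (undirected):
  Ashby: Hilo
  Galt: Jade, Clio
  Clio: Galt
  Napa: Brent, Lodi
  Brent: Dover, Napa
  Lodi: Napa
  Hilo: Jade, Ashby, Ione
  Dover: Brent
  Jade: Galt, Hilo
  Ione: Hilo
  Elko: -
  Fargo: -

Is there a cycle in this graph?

DFS, tracking each vertex's parent; an edge to a visited non-parent vertex closes a cycle.
Start from Elko:
visit Elko (parent –)
visit Ashby (parent –)
  visit Hilo (parent Ashby)
    visit Jade (parent Hilo)
      visit Galt (parent Jade)
        Galt–Jade: parent, skip
        visit Clio (parent Galt)
          Clio–Galt: parent, skip
      Jade–Hilo: parent, skip
    Hilo–Ashby: parent, skip
    visit Ione (parent Hilo)
      Ione–Hilo: parent, skip
visit Napa (parent –)
  visit Brent (parent Napa)
    visit Dover (parent Brent)
      Dover–Brent: parent, skip
    Brent–Napa: parent, skip
  visit Lodi (parent Napa)
    Lodi–Napa: parent, skip
visit Fargo (parent –)
No non-parent visited neighbor found — the graph is a forest.

No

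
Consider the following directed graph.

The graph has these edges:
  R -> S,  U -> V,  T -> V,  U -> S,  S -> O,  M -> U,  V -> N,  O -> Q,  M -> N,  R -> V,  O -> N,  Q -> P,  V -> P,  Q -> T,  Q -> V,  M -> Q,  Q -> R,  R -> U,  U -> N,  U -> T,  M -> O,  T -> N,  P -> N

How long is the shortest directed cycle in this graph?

4

For each vertex v, BFS finds the shortest path from v back to v.
The shortest such closed walk is Q → R → S → O → Q, length 4.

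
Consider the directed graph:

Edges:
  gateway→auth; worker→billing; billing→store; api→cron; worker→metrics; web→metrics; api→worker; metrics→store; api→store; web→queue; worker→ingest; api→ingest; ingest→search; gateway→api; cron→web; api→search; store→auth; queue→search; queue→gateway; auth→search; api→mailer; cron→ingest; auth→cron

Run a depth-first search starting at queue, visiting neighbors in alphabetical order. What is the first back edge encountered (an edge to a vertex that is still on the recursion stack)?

DFS from queue (visiting neighbors in alphabetical order); mark gray on enter, black on exit:
queue gray
  gateway gray
    api gray
      cron gray
        ingest gray
          search gray
          search black
        ingest black
        web gray
          metrics gray
            store gray
              auth gray
                auth→cron: cron is gray → back edge
First back edge: auth → cron.

auth→cron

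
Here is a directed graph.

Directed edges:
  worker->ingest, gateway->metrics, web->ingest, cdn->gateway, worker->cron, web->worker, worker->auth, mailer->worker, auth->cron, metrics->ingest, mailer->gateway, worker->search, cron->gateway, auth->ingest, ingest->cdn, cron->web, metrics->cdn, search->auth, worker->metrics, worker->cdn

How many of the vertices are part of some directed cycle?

A vertex is on a directed cycle iff it belongs to a strongly connected component of size ≥ 2 (or has a self-loop).
The vertices on cycles are {cdn, web, auth, cron, ingest, search, worker, gateway, metrics} — 9 in total.

9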